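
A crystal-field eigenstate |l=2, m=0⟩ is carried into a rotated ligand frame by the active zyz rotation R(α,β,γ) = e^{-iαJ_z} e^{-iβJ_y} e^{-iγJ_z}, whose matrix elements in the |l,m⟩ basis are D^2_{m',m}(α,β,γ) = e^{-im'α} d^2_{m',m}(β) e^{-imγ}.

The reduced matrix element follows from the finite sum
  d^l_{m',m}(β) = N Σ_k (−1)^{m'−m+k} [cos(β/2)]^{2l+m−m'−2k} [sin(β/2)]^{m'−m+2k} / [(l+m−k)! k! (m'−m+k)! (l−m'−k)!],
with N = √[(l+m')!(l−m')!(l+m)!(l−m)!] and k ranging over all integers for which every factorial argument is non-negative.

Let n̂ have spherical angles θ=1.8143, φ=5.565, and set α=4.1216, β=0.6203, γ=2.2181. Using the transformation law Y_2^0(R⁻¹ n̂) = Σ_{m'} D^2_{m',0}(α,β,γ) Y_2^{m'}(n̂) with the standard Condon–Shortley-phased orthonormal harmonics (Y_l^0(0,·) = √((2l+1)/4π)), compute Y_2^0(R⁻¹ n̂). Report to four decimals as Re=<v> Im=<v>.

Need the full column D^2_{m',0} for m'=−2..2 at α=4.1216, β=0.6203, γ=2.2181.
cos(β/2)=0.952288, sin(β/2)=0.305201
d^2_{-2,0}: single k=2 term ⇒ +0.206912;  D = -0.078516+0.191436i
d^2_{-1,0}: k∈[1..2] ⇒ +0.645605 -0.066314 = +0.579291;  D = -0.322675-0.481102i
d^2_{0,0}: k∈[0..2] ⇒ +0.822381 -0.337886 +0.008677 = +0.493172;  D = +0.493172+0.000000i
d^2_{1,0}: k∈[0..1] ⇒ -0.645605 +0.066314 = -0.579291;  D = +0.322675-0.481102i
d^2_{2,0}: single k=0 term ⇒ +0.206912;  D = -0.078516-0.191436i
Y_2^{m'}(θ=1.8143,φ=5.565) and Σ D·Y over m':
  (-0.0785+0.1914i)·(+0.0488+0.3605i)  (-0.3227-0.4811i)·(-0.1361-0.1190i)  (+0.4932+0.0000i)·(-0.2604+0.0000i)  (+0.3227-0.4811i)·(+0.1361-0.1190i)  (-0.0785-0.1914i)·(+0.0488-0.3605i)
Y_2^0(R⁻¹ n̂) = -0.300722+0.000000i

Re=-0.3007 Im=0.0000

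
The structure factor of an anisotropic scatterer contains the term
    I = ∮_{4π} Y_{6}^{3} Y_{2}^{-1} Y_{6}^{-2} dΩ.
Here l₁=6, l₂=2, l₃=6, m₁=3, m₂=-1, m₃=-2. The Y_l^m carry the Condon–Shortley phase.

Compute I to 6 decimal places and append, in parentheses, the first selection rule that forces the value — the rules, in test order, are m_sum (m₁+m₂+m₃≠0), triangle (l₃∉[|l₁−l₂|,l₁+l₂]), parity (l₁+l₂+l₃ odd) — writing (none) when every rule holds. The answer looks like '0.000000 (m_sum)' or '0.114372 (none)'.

-0.140463 (none)

m-sum 0 ✓  L=14 even ✓  4≤6≤8 ✓
Π(2lᵢ+1) = 13×5×13 = 845
triangle coeff Δ(6,2,6) = 1/90090
Σ_t [0,2]: t=0:+1/69120 t=1:−1/14400 t=2:+1/69120 = -7/172800
(3j)²=14/715 [(6 2 6; 0 0 0)], sign=-1
Σ_t [0,1]: t=0:+1/60480 t=1:−1/161280 = 1/96768
(3j)²=15/1001 [(6 2 6; 3 -1 -2)], sign=+1
⇒ 4πI² = 30/121
I = (-1)√(30/121/(4π)) = -0.14046335
No selection rule forces the value: the integral is nonzero (none).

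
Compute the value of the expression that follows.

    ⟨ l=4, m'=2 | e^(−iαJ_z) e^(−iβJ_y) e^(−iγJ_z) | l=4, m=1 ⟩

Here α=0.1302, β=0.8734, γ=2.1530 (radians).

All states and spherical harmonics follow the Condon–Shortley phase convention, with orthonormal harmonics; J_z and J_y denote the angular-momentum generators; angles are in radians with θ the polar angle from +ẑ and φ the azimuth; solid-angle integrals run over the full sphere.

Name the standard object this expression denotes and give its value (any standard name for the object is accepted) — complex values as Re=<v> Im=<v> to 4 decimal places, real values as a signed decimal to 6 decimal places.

Wigner D-matrix element, Re=0.0463 Im=0.0413

This is a Wigner D-matrix element — the rotation-matrix element ⟨l m'| R(α,β,γ) |l m⟩ in the angular-momentum basis.
Split into d^4_{2,1}(β=0.8734) × two z-phases.
c=cos(0.873400/2)=0.906152, s=sin(0.873400/2)=0.422951; N=√[720·2·120·6]=1018.233765
Admissible k: 0..2 (factorial args all ≥0)
  k=0: (−1)^1·1018.2338/(240)·0.9062^7·0.4230^1 = -0.900192
  k=1: (−1)^2·1018.2338/(48)·0.9062^5·0.4230^3 = +0.980582
  k=2: (−1)^3·1018.2338/(72)·0.9062^3·0.4230^5 = -0.142420
d^4_{2,1}(0.8734) = -0.900192 +0.980582 -0.142420 = -0.062030
D = (+0.966287-0.257467i)·(-0.062030)·(-0.549866-0.835253i) = +0.046298+0.041283i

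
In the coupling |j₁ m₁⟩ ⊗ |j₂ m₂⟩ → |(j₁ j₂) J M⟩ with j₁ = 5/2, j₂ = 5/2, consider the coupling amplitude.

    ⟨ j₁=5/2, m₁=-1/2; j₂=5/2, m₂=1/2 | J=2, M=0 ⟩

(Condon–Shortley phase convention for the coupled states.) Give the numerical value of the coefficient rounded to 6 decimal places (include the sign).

√[5·3!2!2!/8! · 2!3!3!2!2!2!] = √(12/7)
  +(−1)^1/∏(1,2,2,2,0,0)! = -1/8  (running -1/8)
  +(−1)^2/∏(2,1,1,1,1,1)! = 1/2  (running 3/8)
  +(−1)^3/∏(3,0,0,0,2,2)! = -1/24  (running 1/3)
⟨..|..⟩ = √(12/7)·(1/3) = +0.436436

+0.436436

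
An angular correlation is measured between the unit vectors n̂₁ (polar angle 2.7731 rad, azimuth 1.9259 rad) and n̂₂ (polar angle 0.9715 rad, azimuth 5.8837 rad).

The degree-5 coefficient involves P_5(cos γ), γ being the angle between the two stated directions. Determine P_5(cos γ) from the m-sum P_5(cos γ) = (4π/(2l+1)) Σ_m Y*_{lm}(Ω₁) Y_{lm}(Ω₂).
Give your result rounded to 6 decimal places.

0.402547

Expand P_5 via completeness: Σ_{m} conj(Y_{5,m}) at Ω₁ times Y_{5,m} at Ω₂ —
  [-5]  conj(Y_{5,-5})(Ω₁) = -0.00276 - 0.00057j ; Y_{5,-5}(Ω₂) = -0.07373 + 0.16220j ; Δ = 0.00030 - 0.00040j
  [-4]  conj(Y_{5,-4})(Ω₁) = -0.00345 - 0.02279j ; Y_{5,-4}(Ω₂) = -0.01045 + 0.38474j ; Δ = 0.00880 - 0.00109j
  [-3]  conj(Y_{5,-3})(Ω₁) = 0.09665 - 0.05349j ; Y_{5,-3}(Ω₂) = 0.13204 + 0.33808j ; Δ = 0.03085 + 0.02561j
  [-2]  conj(Y_{5,-2})(Ω₁) = 0.25054 + 0.21543j ; Y_{5,-2}(Ω₂) = -0.02069 - 0.02126j ; Δ = -0.00060 - 0.00978j
  [-1]  conj(Y_{5,-1})(Ω₁) = -0.18935 + 0.51062j ; Y_{5,-1}(Ω₂) = -0.32368 - 0.13665j ; Δ = 0.13107 - 0.13940j
  [+0]  conj(Y_{5,0})(Ω₁) = -0.19579 + 0.00000j ; Y_{5,0}(Ω₂) = -0.05898 + 0.00000j ; Δ = 0.01155 + 0.00000j
  [+1]  conj(Y_{5,1})(Ω₁) = 0.18935 + 0.51062j ; Y_{5,1}(Ω₂) = 0.32368 - 0.13665j ; Δ = 0.13107 + 0.13940j
  [+2]  conj(Y_{5,2})(Ω₁) = 0.25054 - 0.21543j ; Y_{5,2}(Ω₂) = -0.02069 + 0.02126j ; Δ = -0.00060 + 0.00978j
  [+3]  conj(Y_{5,3})(Ω₁) = -0.09665 - 0.05349j ; Y_{5,3}(Ω₂) = -0.13204 + 0.33808j ; Δ = 0.03085 - 0.02561j
  [+4]  conj(Y_{5,4})(Ω₁) = -0.00345 + 0.02279j ; Y_{5,4}(Ω₂) = -0.01045 - 0.38474j ; Δ = 0.00880 + 0.00109j
  [+5]  conj(Y_{5,5})(Ω₁) = 0.00276 - 0.00057j ; Y_{5,5}(Ω₂) = 0.07373 + 0.16220j ; Δ = 0.00030 + 0.00040j
Accumulated sum 0.35237 + 0.00000j; after 4π/(2l+1) scaling, 0.40255 + 0.00000j ⇒ P_5 = 0.402547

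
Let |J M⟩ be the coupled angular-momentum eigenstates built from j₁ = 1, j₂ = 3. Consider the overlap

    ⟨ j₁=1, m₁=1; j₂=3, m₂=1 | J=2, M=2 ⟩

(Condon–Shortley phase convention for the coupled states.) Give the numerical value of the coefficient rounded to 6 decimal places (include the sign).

√[5·2!0!4!/7! · 2!0!4!2!4!0!] = √(768/7)
  +(−1)^0/∏(0,2,0,4,0,0)! = 1/48  (running 1/48)
⟨..|..⟩ = √(768/7)·(1/48) = +0.218218

+√(1/21) = +0.218218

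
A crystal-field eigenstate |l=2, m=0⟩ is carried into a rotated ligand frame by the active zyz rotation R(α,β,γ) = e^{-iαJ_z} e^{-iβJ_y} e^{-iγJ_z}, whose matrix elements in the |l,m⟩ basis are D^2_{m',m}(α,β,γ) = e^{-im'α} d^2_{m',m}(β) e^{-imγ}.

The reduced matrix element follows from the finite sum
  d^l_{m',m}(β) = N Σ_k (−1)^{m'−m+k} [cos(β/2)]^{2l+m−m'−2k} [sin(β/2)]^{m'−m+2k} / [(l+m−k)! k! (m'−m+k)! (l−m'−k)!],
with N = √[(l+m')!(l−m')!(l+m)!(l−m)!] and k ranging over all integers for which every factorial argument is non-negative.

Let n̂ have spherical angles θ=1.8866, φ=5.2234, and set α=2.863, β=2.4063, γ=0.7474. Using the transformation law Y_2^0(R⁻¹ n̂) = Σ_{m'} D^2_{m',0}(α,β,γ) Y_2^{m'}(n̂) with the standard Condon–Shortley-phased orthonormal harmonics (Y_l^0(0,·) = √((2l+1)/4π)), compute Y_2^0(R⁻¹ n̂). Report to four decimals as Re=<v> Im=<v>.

Re=-0.2686 Im=0.0000

Need the full column D^2_{m',0} for m'=−2..2 at α=2.8630, β=2.4063, γ=0.7474.
cos(β/2)=0.359420, sin(β/2)=0.933176
d^2_{-2,0}: single k=2 term ⇒ +0.275554;  D = +0.233876-0.145713i
d^2_{-1,0}: k∈[1..2] ⇒ +0.106132 -0.715432 = -0.609300;  D = +0.585808-0.167559i
d^2_{0,0}: k∈[0..2] ⇒ +0.016688 -0.449978 +0.758323 = +0.325033;  D = +0.325033+0.000000i
d^2_{1,0}: k∈[0..1] ⇒ -0.106132 +0.715432 = +0.609300;  D = -0.585808-0.167559i
d^2_{2,0}: single k=0 term ⇒ +0.275554;  D = +0.233876+0.145713i
Y_2^{m'}(θ=1.8866,φ=5.2234) and Σ D·Y over m':
  (+0.2339-0.1457i)·(-0.1821+0.2978i)  (+0.5858-0.1676i)·(-0.1115-0.1989i)  (+0.3250+0.0000i)·(-0.2241+0.0000i)  (-0.5858-0.1676i)·(+0.1115-0.1989i)  (+0.2339+0.1457i)·(-0.1821-0.2978i)
Y_2^0(R⁻¹ n̂) = -0.268580+0.000000i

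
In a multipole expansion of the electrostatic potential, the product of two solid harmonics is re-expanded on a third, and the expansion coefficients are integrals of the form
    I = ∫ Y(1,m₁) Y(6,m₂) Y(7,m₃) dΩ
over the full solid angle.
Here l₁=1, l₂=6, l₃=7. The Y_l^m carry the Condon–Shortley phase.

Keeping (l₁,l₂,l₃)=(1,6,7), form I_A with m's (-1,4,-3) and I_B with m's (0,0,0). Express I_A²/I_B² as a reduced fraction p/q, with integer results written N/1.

6/49

Shared (l₁,l₂,l₃)=(1,6,7): N and (l;000)² cancel in I_A²/I_B².
A: Δ = 0!·2!·12!/15! = 1/1365; Racah Σ t=0..0: t=0:+1/14515200 = 1/14515200; ⇒ 3j(1 6 7; -1 4 -3)² = 2/455, sgn +1
B: Δ = 0!·2!·12!/15! = 1/1365; Racah Σ t=0..0: t=0:+1/518400 = 1/518400; ⇒ 3j(1 6 7; 0 0 0)² = 7/195, sgn -1
I_A²/I_B² = (2/455)/(7/195) = 6/49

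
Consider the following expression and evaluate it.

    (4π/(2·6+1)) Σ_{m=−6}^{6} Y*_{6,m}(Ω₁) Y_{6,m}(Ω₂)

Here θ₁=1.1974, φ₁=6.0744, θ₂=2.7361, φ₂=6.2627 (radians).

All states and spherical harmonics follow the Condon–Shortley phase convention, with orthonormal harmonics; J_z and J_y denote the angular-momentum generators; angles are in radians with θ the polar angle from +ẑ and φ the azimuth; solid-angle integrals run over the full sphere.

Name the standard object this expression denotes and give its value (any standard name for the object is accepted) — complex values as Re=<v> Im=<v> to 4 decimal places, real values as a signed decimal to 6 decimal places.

Legendre polynomial (addition theorem), -0.308208

This sum is the spherical-harmonic addition theorem: it equals the Legendre polynomial P_l(cos γ) of the angle γ between the two directions.
Summing Y*_{l m}(θ₁,φ₁)·Y_{l m}(θ₂,φ₂) over m ∈ [−6, 6]; prefactor 4π/(2·6+1) = 0.966644:
  [-6]  conj(Y_{6,-6})(Ω₁) = 0.09844 - 0.29897j ; Y_{6,-6}(Ω₂) = 0.00181 + 0.00022j ; Δ = 0.00024 - 0.00052j
  [-5]  conj(Y_{6,-5})(Ω₁) = 0.21480 - 0.36925j ; Y_{6,-5}(Ω₂) = -0.01461 - 0.00150j ; Δ = -0.00369 + 0.00507j
  [-4]  conj(Y_{6,-4})(Ω₁) = 0.08344 - 0.09219j ; Y_{6,-4}(Ω₂) = 0.07136 + 0.00586j ; Δ = 0.00649 - 0.00609j
  [-3]  conj(Y_{6,-3})(Ω₁) = -0.23873 + 0.17273j ; Y_{6,-3}(Ω₂) = -0.23061 - 0.01419j ; Δ = 0.05750 - 0.03645j
  [-2]  conj(Y_{6,-2})(Ω₁) = -0.20928 + 0.09285j ; Y_{6,-2}(Ω₂) = 0.47245 + 0.01937j ; Δ = -0.10067 + 0.03981j
  [-1]  conj(Y_{6,-1})(Ω₁) = 0.21797 - 0.04618j ; Y_{6,-1}(Ω₂) = -0.47735 - 0.00978j ; Δ = -0.10450 + 0.01991j
  [+0]  conj(Y_{6,0})(Ω₁) = 0.25037 + 0.00000j ; Y_{6,0}(Ω₂) = -0.11822 + 0.00000j ; Δ = -0.02960 + 0.00000j
  [+1]  conj(Y_{6,1})(Ω₁) = -0.21797 - 0.04618j ; Y_{6,1}(Ω₂) = 0.47735 - 0.00978j ; Δ = -0.10450 - 0.01991j
  [+2]  conj(Y_{6,2})(Ω₁) = -0.20928 - 0.09285j ; Y_{6,2}(Ω₂) = 0.47245 - 0.01937j ; Δ = -0.10067 - 0.03981j
  [+3]  conj(Y_{6,3})(Ω₁) = 0.23873 + 0.17273j ; Y_{6,3}(Ω₂) = 0.23061 - 0.01419j ; Δ = 0.05750 + 0.03645j
  [+4]  conj(Y_{6,4})(Ω₁) = 0.08344 + 0.09219j ; Y_{6,4}(Ω₂) = 0.07136 - 0.00586j ; Δ = 0.00649 + 0.00609j
  [+5]  conj(Y_{6,5})(Ω₁) = -0.21480 - 0.36925j ; Y_{6,5}(Ω₂) = 0.01461 - 0.00150j ; Δ = -0.00369 - 0.00507j
  [+6]  conj(Y_{6,6})(Ω₁) = 0.09844 + 0.29897j ; Y_{6,6}(Ω₂) = 0.00181 - 0.00022j ; Δ = 0.00024 + 0.00052j
Σ over m = -0.31884 - 0.00000j; ×(4π/13) → -0.30821 - 0.00000j. Real part: -0.308208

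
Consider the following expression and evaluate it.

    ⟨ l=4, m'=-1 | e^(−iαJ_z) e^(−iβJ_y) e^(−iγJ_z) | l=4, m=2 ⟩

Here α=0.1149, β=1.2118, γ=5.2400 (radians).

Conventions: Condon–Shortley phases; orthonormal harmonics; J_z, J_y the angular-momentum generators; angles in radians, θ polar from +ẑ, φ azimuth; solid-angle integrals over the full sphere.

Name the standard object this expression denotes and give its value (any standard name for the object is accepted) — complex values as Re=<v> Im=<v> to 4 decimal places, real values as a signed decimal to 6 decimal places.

Wigner D-matrix element, Re=-0.2017 Im=0.2764

This is a Wigner D-matrix element — the rotation-matrix element ⟨l m'| R(α,β,γ) |l m⟩ in the angular-momentum basis.
Split into d^4_{-1,2}(β=1.2118) × two z-phases.
Half-angle: c=0.821990, s=0.569502. N=√(6·120·720·2)=1018.233765
k∈{3,4,5} keeps every argument non-negative
  k=3: (−1)^0·1018.2338/(72)·0.8220^5·0.5695^3 = +0.980242
  k=4: (−1)^1·1018.2338/(48)·0.8220^3·0.5695^5 = -0.705801
  k=5: (−1)^2·1018.2338/(240)·0.8220^1·0.5695^7 = +0.067759
d^4_{-1,2}(1.2118) = +0.980242 -0.705801 +0.067759 = +0.342200
D = (+0.993406+0.114647i)·(+0.342200)·(-0.493035+0.870010i) = -0.201737+0.276412i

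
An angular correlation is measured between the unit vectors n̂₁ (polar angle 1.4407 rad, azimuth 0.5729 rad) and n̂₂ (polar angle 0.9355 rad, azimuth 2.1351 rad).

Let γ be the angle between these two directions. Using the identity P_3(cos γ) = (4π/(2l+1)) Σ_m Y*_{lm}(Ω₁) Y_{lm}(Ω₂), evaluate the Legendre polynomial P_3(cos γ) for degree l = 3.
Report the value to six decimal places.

Term-by-term m-sum for l=3 (normalisation 4π/7 = 1.795196):
  term(m=-3) = -0.002282+0.088462i   from Y*(Ω₁)=-0.059939+0.402295i, Y(Ω₂)=+0.215944-0.026502i
  term(m=-2) = -0.051207-0.000880i   from Y*(Ω₁)=+0.053746+0.118755i, Y(Ω₂)=-0.168130+0.355111i
  term(m=-1) = -0.000499+0.058073i   from Y*(Ω₁)=-0.246624-0.159089i, Y(Ω₂)=-0.105833-0.167202i
  term(m=+0) = +0.038740+0.000000i   from Y*(Ω₁)=-0.141162-0.000000i, Y(Ω₂)=-0.274439+0.000000i
  term(m=+1) = -0.000499-0.058073i   from Y*(Ω₁)=+0.246624-0.159089i, Y(Ω₂)=+0.105833-0.167202i
  term(m=+2) = -0.051207+0.000880i   from Y*(Ω₁)=+0.053746-0.118755i, Y(Ω₂)=-0.168130-0.355111i
  term(m=+3) = -0.002282-0.088462i   from Y*(Ω₁)=+0.059939+0.402295i, Y(Ω₂)=-0.215944-0.026502i
Total Σ_m = -0.069236+0.000000i. Multiply by 1.795196: -0.124293+0.000000i. P_3(cos γ) = -0.124293

-0.124293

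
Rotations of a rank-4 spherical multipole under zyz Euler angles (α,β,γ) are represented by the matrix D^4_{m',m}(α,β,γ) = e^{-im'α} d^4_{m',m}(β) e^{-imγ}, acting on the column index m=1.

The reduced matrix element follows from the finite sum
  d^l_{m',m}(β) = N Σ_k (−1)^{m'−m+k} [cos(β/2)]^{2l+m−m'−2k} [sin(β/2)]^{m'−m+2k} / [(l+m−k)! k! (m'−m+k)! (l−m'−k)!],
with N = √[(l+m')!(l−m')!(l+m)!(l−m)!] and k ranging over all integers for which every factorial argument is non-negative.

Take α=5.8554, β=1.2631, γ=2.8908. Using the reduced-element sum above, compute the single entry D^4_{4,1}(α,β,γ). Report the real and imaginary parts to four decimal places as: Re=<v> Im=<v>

Re=-0.2011 Im=0.4876

Split into d^4_{4,1}(β=1.2631) × two z-phases.
c=cos(1.263100/2)=0.807113, s=sin(1.263100/2)=0.590396; N=√[40320·1·120·6]=5387.986637
Admissible k: 0..0 (factorial args all ≥0)
  k=0: (−1)^3·5387.9866/(720)·0.8071^5·0.5904^3 = -0.527470
d^4_{4,1}(1.2631) = -0.527470
Attach z-rotation phases: D = e^{-i(4)(5.8554)}·(-0.527470)·e^{-i(1)(2.8908)} = -0.201093+0.487634i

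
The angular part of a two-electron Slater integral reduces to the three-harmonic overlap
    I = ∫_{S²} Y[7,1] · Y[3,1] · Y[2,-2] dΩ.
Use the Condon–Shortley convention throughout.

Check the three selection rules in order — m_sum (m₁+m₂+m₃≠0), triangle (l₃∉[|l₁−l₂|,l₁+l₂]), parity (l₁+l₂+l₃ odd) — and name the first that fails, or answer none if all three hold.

m₁+m₂+m₃ = 1 + 1 − 2 = 0  ✓
triangle: need |l₁−l₂| ≤ l₃ ≤ l₁+l₂ = [4,10]; l₃=2 is outside  ✗
parity: l₁+l₂+l₃ = 12 is even

triangle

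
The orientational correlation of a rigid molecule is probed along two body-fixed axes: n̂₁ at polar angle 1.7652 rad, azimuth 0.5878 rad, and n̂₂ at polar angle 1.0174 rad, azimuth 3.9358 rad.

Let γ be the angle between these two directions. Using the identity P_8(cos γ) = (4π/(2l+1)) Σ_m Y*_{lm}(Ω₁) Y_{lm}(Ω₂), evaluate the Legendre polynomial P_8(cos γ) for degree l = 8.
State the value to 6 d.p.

Term-by-term m-sum for l=8 (normalisation 4π/17 = 0.739198):
  m=-8: Y*=-0.00442 - 0.44267j  Y=0.14109 - 0.00996j  product -0.00503 - 0.06241j
  m=-7: Y*=0.19622 + 0.28818j  Y=-0.26190 - 0.23144j  product 0.01531 - 0.12089j
  m=-6: Y*=0.13700 + 0.05555j  Y=0.02370 + 0.44799j  product -0.02164 + 0.06269j
  m=-5: Y*=-0.34143 + 0.07013j  Y=0.14707 - 0.16064j  product -0.03895 + 0.06516j
  m=-4: Y*=-0.02652 + 0.02679j  Y=0.21646 - 0.00763j  product -0.00554 + 0.00600j
  m=-3: Y*=0.06358 - 0.32601j  Y=-0.24738 - 0.23463j  product -0.09222 + 0.06573j
  m=-2: Y*=0.00476 + 0.01141j  Y=-0.00090 - 0.05094j  product 0.00058 - 0.00025j
  m=-1: Y*=0.26742 + 0.17820j  Y=-0.24258 + 0.24689j  product -0.10887 + 0.02280j
  m=+0: Y*=-0.02710 + 0.00000j  Y=0.00016 + 0.00000j  product -0.00000 + 0.00000j
  m=+1: Y*=-0.26742 + 0.17820j  Y=0.24258 + 0.24689j  product -0.10887 - 0.02280j
  m=+2: Y*=0.00476 - 0.01141j  Y=-0.00090 + 0.05094j  product 0.00058 + 0.00025j
  m=+3: Y*=-0.06358 - 0.32601j  Y=0.24738 - 0.23463j  product -0.09222 - 0.06573j
  m=+4: Y*=-0.02652 - 0.02679j  Y=0.21646 + 0.00763j  product -0.00554 - 0.00600j
  m=+5: Y*=0.34143 + 0.07013j  Y=-0.14707 - 0.16064j  product -0.03895 - 0.06516j
  m=+6: Y*=0.13700 - 0.05555j  Y=0.02370 - 0.44799j  product -0.02164 - 0.06269j
  m=+7: Y*=-0.19622 + 0.28818j  Y=0.26190 - 0.23144j  product 0.01531 + 0.12089j
  m=+8: Y*=-0.00442 + 0.44267j  Y=0.14109 + 0.00996j  product -0.00503 + 0.06241j
Total Σ_m = -0.51272 + 0.00000j. Multiply by 0.739198: -0.37901 + 0.00000j. P_8(cos γ) = -0.379005

-0.379005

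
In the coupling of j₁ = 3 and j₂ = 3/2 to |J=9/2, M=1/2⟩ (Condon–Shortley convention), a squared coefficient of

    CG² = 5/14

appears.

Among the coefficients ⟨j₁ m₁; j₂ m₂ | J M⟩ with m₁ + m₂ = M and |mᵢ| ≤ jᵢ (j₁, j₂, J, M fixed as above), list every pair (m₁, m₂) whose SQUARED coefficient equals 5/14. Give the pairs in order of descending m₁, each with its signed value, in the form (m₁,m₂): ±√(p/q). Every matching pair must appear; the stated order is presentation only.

(1,-1/2): +√(5/14)

Admissible pairs with m₁+m₂ = M = 1/2: (-1,3/2), (0,1/2), (1,-1/2), (2,-3/2)
  (m₁,m₂)=(2,-3/2): CG² = 1/21, CG = +√(1/21)
  (m₁,m₂)=(1,-1/2): CG² = 5/14, CG = +√(5/14)   ← matches the target
  (m₁,m₂)=(0,1/2): CG² = 10/21, CG = +√(10/21)
  (m₁,m₂)=(-1,3/2): CG² = 5/42, CG = +√(5/42)
Pairs with CG² = 5/14: (1,-1/2): +√(5/14)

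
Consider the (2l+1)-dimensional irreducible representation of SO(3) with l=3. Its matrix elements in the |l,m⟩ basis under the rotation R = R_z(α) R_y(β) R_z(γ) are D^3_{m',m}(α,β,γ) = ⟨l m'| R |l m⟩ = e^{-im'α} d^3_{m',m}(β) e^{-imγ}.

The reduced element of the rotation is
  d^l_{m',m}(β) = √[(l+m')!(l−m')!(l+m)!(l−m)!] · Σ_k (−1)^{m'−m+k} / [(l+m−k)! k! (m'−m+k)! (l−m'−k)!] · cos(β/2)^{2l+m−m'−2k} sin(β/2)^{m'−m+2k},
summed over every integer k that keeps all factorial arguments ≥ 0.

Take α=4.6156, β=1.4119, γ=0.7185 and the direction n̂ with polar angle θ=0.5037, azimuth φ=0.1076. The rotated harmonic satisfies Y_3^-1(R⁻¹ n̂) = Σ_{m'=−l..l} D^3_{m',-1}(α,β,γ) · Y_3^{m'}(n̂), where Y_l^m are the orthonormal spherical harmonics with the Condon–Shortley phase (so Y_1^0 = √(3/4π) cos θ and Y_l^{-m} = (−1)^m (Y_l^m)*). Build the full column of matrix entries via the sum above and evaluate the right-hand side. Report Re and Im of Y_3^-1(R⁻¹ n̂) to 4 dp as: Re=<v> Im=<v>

Need the full column D^3_{m',-1} for m'=−3..3 at α=4.6156, β=1.4119, γ=0.7185.
cos(β/2)=0.760996, sin(β/2)=0.648757
d^3_{-3,-1}: single k=2 term ⇒ +0.546687;  D = -0.226970+0.497344i
d^3_{-2,-1}: k∈[1..2] ⇒ +0.523592 -0.761067 = -0.237475;  D = +0.205502+0.119010i
d^3_{-1,-1}: k∈[0..2] ⇒ +0.194219 -1.129231 +0.615522 = -0.319489;  D = -0.186079+0.259707i
d^3_{0,-1}: k∈[0..2] ⇒ -0.573566 +1.250560 -0.302959 = +0.374036;  D = +0.281572+0.246211i
d^3_{1,-1}: k∈[0..2] ⇒ +0.846923 -0.820697 +0.074558 = +0.100784;  D = -0.073363+0.069103i
d^3_{2,-1}: k∈[0..1] ⇒ -0.761067 +0.276562 = -0.484505;  D = +0.296567+0.383135i
d^3_{3,-1}: single k=0 term ⇒ +0.397318;  D = +0.336222-0.211699i
Y_3^{m'}(θ=0.5037,φ=0.1076) and Σ D·Y over m':
  (-0.2270+0.4973i)·(+0.0445-0.0149i)  (+0.2055+0.1190i)·(+0.2037-0.0445i)  (-0.1861+0.2597i)·(+0.4397-0.0475i)  (+0.2816+0.2462i)·(+0.2730+0.0000i)  (-0.0734+0.0691i)·(-0.4397-0.0475i)  (+0.2966+0.3831i)·(+0.2037+0.0445i)  (+0.3362-0.2117i)·(-0.0445-0.0149i)
Y_3^-1(R⁻¹ n̂) = +0.112621+0.299602i

Re=0.1126 Im=0.2996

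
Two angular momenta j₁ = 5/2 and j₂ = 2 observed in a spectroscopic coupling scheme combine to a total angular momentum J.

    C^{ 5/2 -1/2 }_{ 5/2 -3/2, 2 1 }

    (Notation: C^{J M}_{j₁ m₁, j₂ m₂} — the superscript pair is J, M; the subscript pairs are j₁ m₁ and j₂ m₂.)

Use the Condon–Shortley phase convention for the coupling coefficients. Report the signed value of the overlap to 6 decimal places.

j₁+j₂−J=2  J+j₁−j₂=3  J−j₁+j₂=2  j₁+j₂+J+1=8
(j₁±m₁, j₂±m₂, J±M) = (1,4,3,1,2,3)
P² = 216/35
sum k=1..2:
  [1] −1/12 = -1/12
  [2] +1/4 = 1/4
S = 1/6
C² = P²·S² = 6/35 ; C = +0.414039

+√(6/35) ≈ +0.414039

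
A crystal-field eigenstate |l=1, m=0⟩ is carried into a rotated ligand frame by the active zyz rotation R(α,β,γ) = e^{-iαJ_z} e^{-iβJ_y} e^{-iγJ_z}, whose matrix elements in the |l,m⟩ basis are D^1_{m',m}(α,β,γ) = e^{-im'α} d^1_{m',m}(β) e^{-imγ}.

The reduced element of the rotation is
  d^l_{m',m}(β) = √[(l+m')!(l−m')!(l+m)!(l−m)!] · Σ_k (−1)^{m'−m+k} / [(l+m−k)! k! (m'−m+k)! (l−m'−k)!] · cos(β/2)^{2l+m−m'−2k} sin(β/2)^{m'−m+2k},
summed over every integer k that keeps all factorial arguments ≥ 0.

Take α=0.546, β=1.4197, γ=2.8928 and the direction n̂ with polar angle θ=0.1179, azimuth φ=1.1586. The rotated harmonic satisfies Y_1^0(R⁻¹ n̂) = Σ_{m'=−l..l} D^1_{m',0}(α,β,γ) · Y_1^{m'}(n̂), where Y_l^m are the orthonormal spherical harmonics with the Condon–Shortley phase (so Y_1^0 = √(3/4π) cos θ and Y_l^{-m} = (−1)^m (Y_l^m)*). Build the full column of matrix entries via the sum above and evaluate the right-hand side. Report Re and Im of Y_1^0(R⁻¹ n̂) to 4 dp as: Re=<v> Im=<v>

Need the full column D^1_{m',0} for m'=−1..1 at α=0.5460, β=1.4197, γ=2.8928.
cos(β/2)=0.758460, sin(β/2)=0.651720
d^1_{-1,0}: single k=1 term ⇒ +0.699050;  D = +0.597414+0.362998i
d^1_{0,0}: k∈[0..1] ⇒ +0.575261 -0.424739 = +0.150522;  D = +0.150522+0.000000i
d^1_{1,0}: single k=0 term ⇒ -0.699050;  D = -0.597414+0.362998i
Y_1^{m'}(θ=0.1179,φ=1.1586) and Σ D·Y over m':
  (+0.5974+0.3630i)·(+0.0163-0.0372i)  (+0.1505+0.0000i)·(+0.4852+0.0000i)  (-0.5974+0.3630i)·(-0.0163-0.0372i)
Y_1^0(R⁻¹ n̂) = +0.119521+0.000000i

Re=0.1195 Im=0.0000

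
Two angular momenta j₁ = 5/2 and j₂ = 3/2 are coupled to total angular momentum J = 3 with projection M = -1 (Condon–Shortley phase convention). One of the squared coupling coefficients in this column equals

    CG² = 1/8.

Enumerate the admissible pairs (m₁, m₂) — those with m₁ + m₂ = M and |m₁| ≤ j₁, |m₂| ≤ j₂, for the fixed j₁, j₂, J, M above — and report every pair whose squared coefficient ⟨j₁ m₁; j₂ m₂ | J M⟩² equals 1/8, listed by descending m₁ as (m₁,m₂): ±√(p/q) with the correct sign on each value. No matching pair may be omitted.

Admissible pairs with m₁+m₂ = M = -1: (-5/2,3/2), (-3/2,1/2), (-1/2,-1/2), (1/2,-3/2)
  (m₁,m₂)=(1/2,-3/2): CG² = 9/20, CG = +√(9/20)
  (m₁,m₂)=(-1/2,-1/2): CG² = 1/60, CG = +√(1/60)
  (m₁,m₂)=(-3/2,1/2): CG² = 49/120, CG = −√(49/120)
  (m₁,m₂)=(-5/2,3/2): CG² = 1/8, CG = −√(1/8)   ← matches the target
Pairs with CG² = 1/8: (-5/2,3/2): −√(1/8)

(-5/2,3/2): −√(1/8)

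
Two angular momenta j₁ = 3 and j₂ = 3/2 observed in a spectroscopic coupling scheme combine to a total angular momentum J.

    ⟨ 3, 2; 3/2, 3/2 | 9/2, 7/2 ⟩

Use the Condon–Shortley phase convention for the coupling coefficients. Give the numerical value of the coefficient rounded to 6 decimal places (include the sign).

triangle: 0!·6!·3!/10! = 4320/3628800
(j±m)!: 5!·1!·3!·0!·8!·1! = 29030400
prefactor² = (2J+1)·Δ·N² = 345600
  k=0: +1/(0!·0!·1!·3!·5!·0!) = 1/720
Σ = 1/720  ⇒  CG² = 345600·(1/720)² = 2/3
CG = +√(2/3) = +0.816497

+0.816497  (= +√(2/3))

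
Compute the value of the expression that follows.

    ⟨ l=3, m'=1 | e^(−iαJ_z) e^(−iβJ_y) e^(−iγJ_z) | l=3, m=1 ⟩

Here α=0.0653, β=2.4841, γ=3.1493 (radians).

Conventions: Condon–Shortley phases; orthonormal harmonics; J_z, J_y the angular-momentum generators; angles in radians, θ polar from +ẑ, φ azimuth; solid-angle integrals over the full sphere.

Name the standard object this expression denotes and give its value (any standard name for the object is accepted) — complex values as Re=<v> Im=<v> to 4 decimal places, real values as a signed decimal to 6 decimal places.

Wigner D-matrix element, Re=-0.4240 Im=0.0310

This is a Wigner D-matrix element — the rotation-matrix element ⟨l m'| R(α,β,γ) |l m⟩ in the angular-momentum basis.
D^3_{1,1}(0.0653,2.4841,3.1493) = e^{-i·1·0.0653}·d^3_{1,1}(2.4841)·e^{-i·1·3.1493}. Compute d first:
With c≡cos(β/2)=0.322857 and s≡sin(β/2)=0.946448, N=[24·2·24·2]^{1/2}=48.000000
k: max(0,(1)−(1))=0 … min(3+(1),3−(1))=2
  k=0: (−1)^0·48.0000/(48)·0.3229^6·0.9464^0 = +0.001133
  k=1: (−1)^1·48.0000/(6)·0.3229^4·0.9464^2 = -0.077862
  k=2: (−1)^2·48.0000/(8)·0.3229^2·0.9464^4 = +0.501831
d^3_{1,1}(2.4841) = +0.001133 -0.077862 +0.501831 = +0.425102
D = (+0.997869-0.065254i)·(+0.425102)·(-0.999970+0.007707i) = -0.423970+0.031008i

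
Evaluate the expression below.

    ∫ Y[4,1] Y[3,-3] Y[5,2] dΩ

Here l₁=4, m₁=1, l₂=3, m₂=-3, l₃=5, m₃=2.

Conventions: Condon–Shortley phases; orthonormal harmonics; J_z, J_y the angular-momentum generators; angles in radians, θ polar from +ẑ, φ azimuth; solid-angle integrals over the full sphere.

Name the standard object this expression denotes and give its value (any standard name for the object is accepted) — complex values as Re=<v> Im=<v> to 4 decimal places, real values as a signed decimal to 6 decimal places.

Gaunt coefficient, -0.179179

This is a Gaunt coefficient — the integral of a triple product of spherical harmonics over the sphere.
Rules hold: Σm=0, L=12 even, 1≤5≤7.
N = 9·7·11 = 693
Δ = 2!·6!·4!/13! = 1/180180
Racah Σ t=0..2: t=0:+1/576 t=1:−1/144 t=2:+1/576 = -1/288
⇒ 3j(4 3 5; 0 0 0)² = 20/1001, sgn +1
Racah Σ t=0..0: t=0:+1/1728 = 1/1728
⇒ 3j(4 3 5; 1 -3 2)² = 25/858, sgn -1
4πI² = N·(3j₀)²·(3jₘ)² = 750/1859
I = -1·√(0.403443/4π) = -0.17917854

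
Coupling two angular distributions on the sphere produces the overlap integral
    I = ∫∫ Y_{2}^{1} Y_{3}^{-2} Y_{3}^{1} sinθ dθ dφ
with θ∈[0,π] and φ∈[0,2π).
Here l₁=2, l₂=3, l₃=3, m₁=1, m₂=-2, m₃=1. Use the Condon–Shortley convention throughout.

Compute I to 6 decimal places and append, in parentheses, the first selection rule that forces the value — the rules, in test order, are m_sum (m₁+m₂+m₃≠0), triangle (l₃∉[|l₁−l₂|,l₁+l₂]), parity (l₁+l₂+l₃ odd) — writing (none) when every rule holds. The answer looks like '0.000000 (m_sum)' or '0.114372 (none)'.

0.162868 (none)

Checks pass: Σm=0; 8 even; l₃=3∈[1,5].
(2·2+1)(2·3+1)(2·3+1) = 245
Δ: 2! 2! 4! / 9! → 1/3780
sum: t=0:+1/24 t=1:−1/4 t=2:+1/24 = -1/6
3j²(2 3 3; 0 0 0) = Δ·Π!·Σ² = 4/105  (sign +1)
sum: t=0:+1/12 t=1:−1/48 = 1/16
3j²(2 3 3; 1 -2 1) = Δ·Π!·Σ² = 1/28  (sign +1)
combine: 4πI² = 245·4/105·1/28 = 1/3
take √, sign +1: I = 0.16286750
No selection rule forces the value: the integral is nonzero (none).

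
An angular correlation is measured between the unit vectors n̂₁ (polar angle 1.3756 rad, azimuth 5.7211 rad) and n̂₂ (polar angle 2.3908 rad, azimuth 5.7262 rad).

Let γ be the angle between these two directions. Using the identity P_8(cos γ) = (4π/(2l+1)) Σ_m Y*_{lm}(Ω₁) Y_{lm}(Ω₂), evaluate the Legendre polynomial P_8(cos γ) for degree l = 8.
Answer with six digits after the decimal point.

0.005673

Expand P_8 via completeness: Σ_{m} conj(Y_{8,m}) at Ω₁ times Y_{8,m} at Ω₂ —
  [-8]  conj(Y_{8,-8})(Ω₁) = (-0.094634, 0.431889) ; Y_{8,-8}(Ω₂) = (-0.006136, -0.023394) ; Δ = (0.010684, -0.000436)
  [-7]  conj(Y_{8,-7})(Ω₁) = (-0.245363, 0.249124) ; Y_{8,-7}(Ω₂) = (0.075344, 0.071225) ; Δ = (-0.036230, 0.001294)
  [-6]  conj(Y_{8,-6})(Ω₁) = (0.142302, -0.033457) ; Y_{8,-6}(Ω₂) = (-0.261031, -0.053000) ; Δ = (-0.038918, 0.001191)
  [-5]  conj(Y_{8,-5})(Ω₁) = (0.330072, 0.113488) ; Y_{8,-5}(Ω₂) = (0.413193, -0.153956) ; Δ = (0.153856, -0.003924)
  [-4]  conj(Y_{8,-4})(Ω₁) = (-0.022365, -0.027797) ; Y_{8,-4}(Ω₂) = (-0.254090, 0.329328) ; Δ = (0.014837, -0.000303)
  [-3]  conj(Y_{8,-3})(Ω₁) = (-0.038273, -0.330009) ; Y_{8,-3}(Ω₂) = (0.004991, -0.049662) ; Δ = (-0.016580, 0.000254)
  [-2]  conj(Y_{8,-2})(Ω₁) = (0.006261, -0.013073) ; Y_{8,-2}(Ω₂) = (-0.157514, -0.320474) ; Δ = (-0.005176, 0.000053)
  [-1]  conj(Y_{8,-1})(Ω₁) = (-0.271798, 0.171194) ; Y_{8,-1}(Ω₂) = (0.196452, 0.122342) ; Δ = (-0.074340, 0.000379)
  [+0]  conj(Y_{8,0})(Ω₁) = (-0.029261, -0.000000) ; Y_{8,0}(Ω₂) = (0.293636, 0.000000) ; Δ = (-0.008592, -0.000000)
  [+1]  conj(Y_{8,1})(Ω₁) = (0.271798, 0.171194) ; Y_{8,1}(Ω₂) = (-0.196452, 0.122342) ; Δ = (-0.074340, -0.000379)
  [+2]  conj(Y_{8,2})(Ω₁) = (0.006261, 0.013073) ; Y_{8,2}(Ω₂) = (-0.157514, 0.320474) ; Δ = (-0.005176, -0.000053)
  [+3]  conj(Y_{8,3})(Ω₁) = (0.038273, -0.330009) ; Y_{8,3}(Ω₂) = (-0.004991, -0.049662) ; Δ = (-0.016580, -0.000254)
  [+4]  conj(Y_{8,4})(Ω₁) = (-0.022365, 0.027797) ; Y_{8,4}(Ω₂) = (-0.254090, -0.329328) ; Δ = (0.014837, 0.000303)
  [+5]  conj(Y_{8,5})(Ω₁) = (-0.330072, 0.113488) ; Y_{8,5}(Ω₂) = (-0.413193, -0.153956) ; Δ = (0.153856, 0.003924)
  [+6]  conj(Y_{8,6})(Ω₁) = (0.142302, 0.033457) ; Y_{8,6}(Ω₂) = (-0.261031, 0.053000) ; Δ = (-0.038918, -0.001191)
  [+7]  conj(Y_{8,7})(Ω₁) = (0.245363, 0.249124) ; Y_{8,7}(Ω₂) = (-0.075344, 0.071225) ; Δ = (-0.036230, -0.001294)
  [+8]  conj(Y_{8,8})(Ω₁) = (-0.094634, -0.431889) ; Y_{8,8}(Ω₂) = (-0.006136, 0.023394) ; Δ = (0.010684, 0.000436)
Accumulated sum (0.007674, 0.000000); after 4π/(2l+1) scaling, (0.005673, 0.000000) ⇒ P_8 = 0.005673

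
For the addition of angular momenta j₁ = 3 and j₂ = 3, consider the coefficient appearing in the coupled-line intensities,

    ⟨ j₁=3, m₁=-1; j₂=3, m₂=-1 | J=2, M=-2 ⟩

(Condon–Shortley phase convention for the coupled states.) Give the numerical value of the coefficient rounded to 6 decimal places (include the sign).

+0.534522

j₁+j₂−J=4  J+j₁−j₂=2  J−j₁+j₂=2  j₁+j₂+J+1=9
(j₁±m₁, j₂±m₂, J±M) = (2,4,2,4,0,4)
P² = 512/7
sum k=2..2:
  [2] +1/16 = 1/16
S = 1/16
C² = P²·S² = 2/7 ; C = +0.534522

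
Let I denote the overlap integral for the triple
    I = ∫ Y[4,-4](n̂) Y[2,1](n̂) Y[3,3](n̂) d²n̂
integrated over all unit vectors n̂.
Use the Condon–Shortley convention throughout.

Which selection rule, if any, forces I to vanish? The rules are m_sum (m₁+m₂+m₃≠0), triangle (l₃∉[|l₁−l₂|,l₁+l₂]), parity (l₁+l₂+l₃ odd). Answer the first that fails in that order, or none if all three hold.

parity

Σmᵢ = 0  ✓
l₃∈[|l₁−l₂|,l₁+l₂]=[2,6], have l₃=3  ✓
Σlᵢ = 9 ⇒ odd  ✗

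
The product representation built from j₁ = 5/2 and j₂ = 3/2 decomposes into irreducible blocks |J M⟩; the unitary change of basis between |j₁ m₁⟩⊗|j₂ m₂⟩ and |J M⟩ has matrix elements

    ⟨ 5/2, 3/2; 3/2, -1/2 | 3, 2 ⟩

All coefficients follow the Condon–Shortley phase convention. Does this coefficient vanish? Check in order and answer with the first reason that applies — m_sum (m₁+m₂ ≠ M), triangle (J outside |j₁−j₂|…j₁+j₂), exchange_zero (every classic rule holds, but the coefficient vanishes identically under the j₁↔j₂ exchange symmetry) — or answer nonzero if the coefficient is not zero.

m_sum

m-sum: m₁+m₂ = 3/2+(-1/2) = 1, M = 2  ✗ ⇒ coefficient is 0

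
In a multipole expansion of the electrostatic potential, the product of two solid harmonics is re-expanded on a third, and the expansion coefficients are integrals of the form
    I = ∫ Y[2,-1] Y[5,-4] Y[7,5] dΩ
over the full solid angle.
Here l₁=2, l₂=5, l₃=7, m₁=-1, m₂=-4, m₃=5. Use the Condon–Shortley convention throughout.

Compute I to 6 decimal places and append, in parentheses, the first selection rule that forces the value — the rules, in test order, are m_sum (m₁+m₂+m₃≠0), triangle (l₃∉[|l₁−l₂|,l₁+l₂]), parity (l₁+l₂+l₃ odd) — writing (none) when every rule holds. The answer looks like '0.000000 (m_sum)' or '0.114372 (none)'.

-0.237707 (none)

Checks pass: Σm=0; 14 even; l₃=7∈[3,7].
(2·2+1)(2·5+1)(2·7+1) = 825
Δ: 0! 4! 10! / 15! → 1/15015
sum: t=0:+1/57600 = 1/57600
3j²(2 5 7; 0 0 0) = Δ·Π!·Σ² = 21/715  (sign -1)
sum: t=0:+1/2177280 = 1/2177280
3j²(2 5 7; -1 -4 5) = Δ·Π!·Σ² = 8/273  (sign +1)
combine: 4πI² = 825·21/715·8/273 = 120/169
take √, sign -1: I = -0.23770720
No selection rule forces the value: the integral is nonzero (none).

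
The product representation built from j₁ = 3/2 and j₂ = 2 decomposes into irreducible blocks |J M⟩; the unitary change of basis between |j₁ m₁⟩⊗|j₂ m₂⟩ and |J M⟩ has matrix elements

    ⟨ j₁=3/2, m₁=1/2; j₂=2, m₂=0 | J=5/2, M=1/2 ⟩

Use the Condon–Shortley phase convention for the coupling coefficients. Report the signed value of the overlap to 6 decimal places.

j₁+j₂−J=1  J+j₁−j₂=2  J−j₁+j₂=3  j₁+j₂+J+1=7
(j₁±m₁, j₂±m₂, J±M) = (2,1,2,2,3,2)
P² = 48/35
sum k=0..1:
  [0] +1/2 = 1/2
  [1] −1/4 = -1/4
S = 1/4
C² = P²·S² = 3/35 ; C = +0.292770

+0.292770  (= +√(3/35))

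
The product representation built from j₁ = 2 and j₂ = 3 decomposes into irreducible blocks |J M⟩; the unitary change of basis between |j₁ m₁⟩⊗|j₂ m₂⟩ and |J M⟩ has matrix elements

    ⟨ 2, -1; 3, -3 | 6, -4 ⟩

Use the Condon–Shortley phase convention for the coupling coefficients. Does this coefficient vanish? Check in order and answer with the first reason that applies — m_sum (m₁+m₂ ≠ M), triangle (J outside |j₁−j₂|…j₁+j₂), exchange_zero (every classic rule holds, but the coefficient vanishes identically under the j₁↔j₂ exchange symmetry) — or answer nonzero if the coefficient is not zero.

triangle

m-sum: m₁+m₂ = -1+(-3) = -4, M = -4  ✓
triangle: need |j₁−j₂| ≤ J ≤ j₁+j₂, i.e. J ∈ [1, 5]; J = 6 is outside ✗ ⇒ coefficient is 0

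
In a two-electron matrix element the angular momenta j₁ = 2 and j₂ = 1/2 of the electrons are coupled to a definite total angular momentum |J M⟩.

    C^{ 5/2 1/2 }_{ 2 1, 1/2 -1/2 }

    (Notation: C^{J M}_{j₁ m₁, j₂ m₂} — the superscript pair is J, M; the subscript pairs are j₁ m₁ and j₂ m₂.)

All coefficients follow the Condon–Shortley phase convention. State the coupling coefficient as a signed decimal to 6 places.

+0.632456

j₁+j₂−J=0  J+j₁−j₂=4  J−j₁+j₂=1  j₁+j₂+J+1=6
(j₁±m₁, j₂±m₂, J±M) = (3,1,0,1,3,2)
P² = 72/5
sum k=0..0:
  [0] +1/6 = 1/6
S = 1/6
C² = P²·S² = 2/5 ; C = +0.632456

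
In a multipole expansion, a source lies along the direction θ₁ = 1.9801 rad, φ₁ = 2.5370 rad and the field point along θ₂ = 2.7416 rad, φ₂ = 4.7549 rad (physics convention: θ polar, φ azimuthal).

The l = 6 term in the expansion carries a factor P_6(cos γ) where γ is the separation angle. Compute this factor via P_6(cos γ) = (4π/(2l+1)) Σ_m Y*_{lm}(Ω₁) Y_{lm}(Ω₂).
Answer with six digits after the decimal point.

Term-by-term m-sum for l=6 (normalisation 4π/13 = 0.966644):
  m=-6: (-0.254644+0.134506i) × (-0.001630+0.000425i) = +0.000358-0.000327i  (running Σ = +0.000358-0.000327i)
  m=-5: (-0.429725-0.051219i) × (-0.002912-0.013492i) = +0.000560+0.005947i  (running Σ = +0.000918+0.005619i)
  m=-4: (-0.140612-0.124130i) × (+0.067371-0.011568i) = -0.010909-0.006736i  (running Σ = -0.009991-0.001117i)
  m=-3: (+0.060572+0.244362i) × (+0.028532+0.222512i) = -0.052645+0.020450i  (running Σ = -0.062636+0.019333i)
  m=-2: (-0.099212+0.262298i) × (-0.466518+0.039760i) = +0.035855-0.126311i  (running Σ = -0.026781-0.106978i)
  m=-1: (+0.133199-0.092027i) × (-0.020722-0.487145i) = -0.047591-0.062980i  (running Σ = -0.074371-0.169958i)
  m=0: (+0.295349-0.000000i) × (-0.101018+0.000000i) = -0.029836+0.000000i  (running Σ = -0.104207-0.169958i)
  m=1: (-0.133199-0.092027i) × (+0.020722-0.487145i) = -0.047591+0.062980i  (running Σ = -0.151798-0.106978i)
  m=2: (-0.099212-0.262298i) × (-0.466518-0.039760i) = +0.035855+0.126311i  (running Σ = -0.115942+0.019333i)
  m=3: (-0.060572+0.244362i) × (-0.028532+0.222512i) = -0.052645-0.020450i  (running Σ = -0.168587-0.001117i)
  m=4: (-0.140612+0.124130i) × (+0.067371+0.011568i) = -0.010909+0.006736i  (running Σ = -0.179497+0.005619i)
  m=5: (+0.429725-0.051219i) × (+0.002912-0.013492i) = +0.000560-0.005947i  (running Σ = -0.178936-0.000327i)
  m=6: (-0.254644-0.134506i) × (-0.001630-0.000425i) = +0.000358+0.000327i  (running Σ = -0.178578+0.000000i)
Σ over m = -0.178578+0.000000i; ×(4π/13) → -0.172622+0.000000i. Real part: -0.172622

-0.172622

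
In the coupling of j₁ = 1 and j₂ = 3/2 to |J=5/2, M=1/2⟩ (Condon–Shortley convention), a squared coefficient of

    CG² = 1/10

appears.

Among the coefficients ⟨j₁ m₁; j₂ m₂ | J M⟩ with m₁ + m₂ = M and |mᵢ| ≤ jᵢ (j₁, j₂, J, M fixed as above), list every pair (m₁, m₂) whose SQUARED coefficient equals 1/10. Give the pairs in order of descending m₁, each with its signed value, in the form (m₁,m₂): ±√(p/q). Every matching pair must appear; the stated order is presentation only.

(-1,3/2): +√(1/10)

Admissible pairs with m₁+m₂ = M = 1/2: (-1,3/2), (0,1/2), (1,-1/2)
  (m₁,m₂)=(1,-1/2): CG² = 3/10, CG = +√(3/10)
  (m₁,m₂)=(0,1/2): CG² = 3/5, CG = +√(3/5)
  (m₁,m₂)=(-1,3/2): CG² = 1/10, CG = +√(1/10)   ← matches the target
Pairs with CG² = 1/10: (-1,3/2): +√(1/10)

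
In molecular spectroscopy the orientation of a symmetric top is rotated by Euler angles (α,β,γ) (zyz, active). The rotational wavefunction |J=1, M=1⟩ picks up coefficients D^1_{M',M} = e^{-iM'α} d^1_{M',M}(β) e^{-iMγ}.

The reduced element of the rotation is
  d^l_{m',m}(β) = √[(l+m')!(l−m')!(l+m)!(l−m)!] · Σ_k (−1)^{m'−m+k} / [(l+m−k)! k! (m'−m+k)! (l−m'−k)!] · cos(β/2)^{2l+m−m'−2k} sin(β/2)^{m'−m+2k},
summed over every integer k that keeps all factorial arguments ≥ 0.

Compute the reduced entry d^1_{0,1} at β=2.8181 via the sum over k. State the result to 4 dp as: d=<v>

d=0.2248

d^1_{0,1}(β=2.8181) via the finite sum:
c=cos(2.818100/2)=0.161042, s=sin(2.818100/2)=0.986948; N=√[1·1·2·1]=1.414214
k: max(0,(1)−(0))=1 … min(1+(1),1−(0))=1
  k=1: (−1)^0·1.4142/(1)·0.1610^1·0.9869^1 = +0.224775
d^1_{0,1}(2.8181) = +0.224775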